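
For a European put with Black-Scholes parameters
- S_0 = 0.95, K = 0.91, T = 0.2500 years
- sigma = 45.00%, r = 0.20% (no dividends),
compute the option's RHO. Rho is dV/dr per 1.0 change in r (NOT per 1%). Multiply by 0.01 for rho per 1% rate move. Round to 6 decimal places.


d1 = 0.3059106004; d2 = 0.0809106004
phi(d1) = 0.3807054953; exp(-qT) = 1.0000000000; exp(-rT) = 0.9995001250
N(-d2) = 0.4677565249
Rho = -K*T*exp(-rT)*N(-d2) = -0.9100 * 0.2500 * 0.9995001250 * 0.4677565249 = -0.106361

Answer: Rho = -0.106361


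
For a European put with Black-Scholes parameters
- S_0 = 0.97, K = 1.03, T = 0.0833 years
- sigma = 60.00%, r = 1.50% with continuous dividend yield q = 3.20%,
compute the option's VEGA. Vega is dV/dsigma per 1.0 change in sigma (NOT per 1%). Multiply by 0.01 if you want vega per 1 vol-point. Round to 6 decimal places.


d1 = -0.2681757390; d2 = -0.4413461753
phi(d1) = 0.3848515334; exp(-qT) = 0.9973379496; exp(-rT) = 0.9987512803
Vega = S * exp(-qT) * phi(d1) * sqrt(T) = 0.9700 * 0.9973379496 * 0.3848515334 * 0.2886173938 = 0.107456

Answer: Vega = 0.107456


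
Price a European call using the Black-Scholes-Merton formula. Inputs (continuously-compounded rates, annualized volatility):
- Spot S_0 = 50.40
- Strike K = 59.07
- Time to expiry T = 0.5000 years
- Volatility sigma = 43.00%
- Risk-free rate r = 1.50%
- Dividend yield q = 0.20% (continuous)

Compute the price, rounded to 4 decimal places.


Answer: Price = 3.2450

Derivation:
d1 = (ln(S/K) + (r - q + 0.5*sigma^2) * T) / (sigma * sqrt(T)) = -0.34864313
d2 = d1 - sigma * sqrt(T) = -0.65269905
exp(-rT) = 0.99252805; exp(-qT) = 0.99900050
C = S_0 * exp(-qT) * N(d1) - K * exp(-rT) * N(d2)
N(d1) = 0.36367862; N(d2) = 0.25697516
C = 50.4000 * 0.99900050 * 0.36367862 - 59.0700 * 0.99252805 * 0.25697516 = 3.2450


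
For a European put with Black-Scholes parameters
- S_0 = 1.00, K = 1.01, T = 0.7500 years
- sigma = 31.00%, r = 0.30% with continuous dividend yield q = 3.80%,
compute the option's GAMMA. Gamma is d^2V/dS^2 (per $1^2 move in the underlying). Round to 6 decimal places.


Answer: Gamma = 1.444243

Derivation:
d1 = -0.0006065189; d2 = -0.2690743941
phi(d1) = 0.3989422070; exp(-qT) = 0.9719022941; exp(-rT) = 0.9977525294
Gamma = exp(-qT) * phi(d1) / (S * sigma * sqrt(T)) = 0.9719022941 * 0.3989422070 / (1.0000 * 0.3100 * 0.8660254038) = 1.444243


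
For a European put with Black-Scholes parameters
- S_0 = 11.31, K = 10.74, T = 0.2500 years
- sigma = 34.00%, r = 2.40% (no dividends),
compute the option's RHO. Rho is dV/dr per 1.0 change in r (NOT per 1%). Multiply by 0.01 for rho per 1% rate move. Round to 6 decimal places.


d1 = 0.4244835356; d2 = 0.2544835356
phi(d1) = 0.3645718348; exp(-qT) = 1.0000000000; exp(-rT) = 0.9940179641
N(-d2) = 0.3995610111
Rho = -K*T*exp(-rT)*N(-d2) = -10.7400 * 0.2500 * 0.9940179641 * 0.3995610111 = -1.066404

Answer: Rho = -1.066404


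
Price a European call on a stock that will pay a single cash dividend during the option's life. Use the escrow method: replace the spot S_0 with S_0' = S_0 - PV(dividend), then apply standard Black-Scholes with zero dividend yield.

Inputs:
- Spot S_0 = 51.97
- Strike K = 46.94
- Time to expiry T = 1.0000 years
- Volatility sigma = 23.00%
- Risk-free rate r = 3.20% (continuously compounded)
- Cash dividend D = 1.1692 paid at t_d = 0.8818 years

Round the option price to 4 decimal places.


Answer: Price = 7.6008

Derivation:
PV(D) = D * exp(-r * t_d) = 1.1692 * 0.97217680 = 1.13666911
S_0' = S_0 - PV(D) = 51.9700 - 1.13666911 = 50.83333089
d1 = (ln(S_0'/K) + (r + sigma^2/2)*T) / (sigma*sqrt(T)) = 0.60057421
d2 = d1 - sigma*sqrt(T) = 0.37057421
exp(-rT) = 0.96850658
N(d1) = 0.72593819; N(d2) = 0.64452265
C = S_0' * N(d1) - K * exp(-rT) * N(d2) = 50.83333089 * 0.72593819 - 46.9400 * 0.96850658 * 0.64452265 = 7.6008


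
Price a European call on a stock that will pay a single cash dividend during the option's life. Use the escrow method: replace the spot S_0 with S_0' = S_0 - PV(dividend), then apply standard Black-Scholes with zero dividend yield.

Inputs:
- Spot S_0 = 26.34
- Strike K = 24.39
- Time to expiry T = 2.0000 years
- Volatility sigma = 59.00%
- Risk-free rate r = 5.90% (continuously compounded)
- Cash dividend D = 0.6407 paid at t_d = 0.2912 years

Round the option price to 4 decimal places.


Answer: Price = 9.8315

Derivation:
PV(D) = D * exp(-r * t_d) = 0.6407 * 0.98296595 = 0.62978628
S_0' = S_0 - PV(D) = 26.3400 - 0.62978628 = 25.71021372
d1 = (ln(S_0'/K) + (r + sigma^2/2)*T) / (sigma*sqrt(T)) = 0.62179270
d2 = d1 - sigma*sqrt(T) = -0.21259331
exp(-rT) = 0.88869605
N(d1) = 0.73296091; N(d2) = 0.41582210
C = S_0' * N(d1) - K * exp(-rT) * N(d2) = 25.71021372 * 0.73296091 - 24.3900 * 0.88869605 * 0.41582210 = 9.8315


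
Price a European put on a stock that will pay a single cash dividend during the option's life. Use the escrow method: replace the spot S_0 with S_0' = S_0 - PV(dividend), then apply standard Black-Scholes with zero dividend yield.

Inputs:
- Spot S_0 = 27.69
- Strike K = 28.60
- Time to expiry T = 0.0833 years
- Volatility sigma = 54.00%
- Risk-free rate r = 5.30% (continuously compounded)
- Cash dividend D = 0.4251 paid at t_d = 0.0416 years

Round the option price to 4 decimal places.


PV(D) = D * exp(-r * t_d) = 0.4251 * 0.99779763 = 0.42416377
S_0' = S_0 - PV(D) = 27.6900 - 0.42416377 = 27.26583623
d1 = (ln(S_0'/K) + (r + sigma^2/2)*T) / (sigma*sqrt(T)) = -0.20026628
d2 = d1 - sigma*sqrt(T) = -0.35611967
exp(-rT) = 0.99559483
N(-d1) = 0.57936383; N(-d2) = 0.63912453
P = K * exp(-rT) * N(-d2) - S_0' * N(-d1) = 28.6000 * 0.99559483 * 0.63912453 - 27.26583623 * 0.57936383 = 2.4016

Answer: Price = 2.4016


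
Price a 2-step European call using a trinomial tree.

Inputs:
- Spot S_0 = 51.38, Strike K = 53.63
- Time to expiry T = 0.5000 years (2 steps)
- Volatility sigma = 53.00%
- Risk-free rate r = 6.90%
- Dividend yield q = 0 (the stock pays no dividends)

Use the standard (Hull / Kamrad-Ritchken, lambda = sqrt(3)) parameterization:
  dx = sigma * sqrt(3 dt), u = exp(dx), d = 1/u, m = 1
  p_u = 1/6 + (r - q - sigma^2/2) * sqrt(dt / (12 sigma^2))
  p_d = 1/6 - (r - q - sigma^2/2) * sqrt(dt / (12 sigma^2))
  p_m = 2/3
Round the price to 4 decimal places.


dt = T/N = 0.250000; dx = sigma*sqrt(3*dt) = 0.458993
u = exp(dx) = 1.582480; d = 1/u = 0.631919
p_u = 0.147208, p_m = 0.666667, p_d = 0.186125
Discount per step: exp(-r*dt) = 0.982898
Stock lattice S(k, j) with j the centered position index:
  k=0: S(0,+0) = 51.3800
  k=1: S(1,-1) = 32.4680; S(1,+0) = 51.3800; S(1,+1) = 81.3078
  k=2: S(2,-2) = 20.5172; S(2,-1) = 32.4680; S(2,+0) = 51.3800; S(2,+1) = 81.3078; S(2,+2) = 128.6681
Terminal payoffs V(N, j) = max(S_T - K, 0):
  V(2,-2) = 0.000000; V(2,-1) = 0.000000; V(2,+0) = 0.000000; V(2,+1) = 27.677841; V(2,+2) = 75.038061
Backward induction: V(k, j) = exp(-r*dt) * [p_u * V(k+1, j+1) + p_m * V(k+1, j) + p_d * V(k+1, j-1)]
  V(1,-1) = exp(-r*dt) * [p_u*0.000000 + p_m*0.000000 + p_d*0.000000] = 0.000000
  V(1,+0) = exp(-r*dt) * [p_u*27.677841 + p_m*0.000000 + p_d*0.000000] = 4.004728
  V(1,+1) = exp(-r*dt) * [p_u*75.038061 + p_m*27.677841 + p_d*0.000000] = 28.993643
  V(0,+0) = exp(-r*dt) * [p_u*28.993643 + p_m*4.004728 + p_d*0.000000] = 6.819271

Answer: Price = V(0,0) = 6.8193


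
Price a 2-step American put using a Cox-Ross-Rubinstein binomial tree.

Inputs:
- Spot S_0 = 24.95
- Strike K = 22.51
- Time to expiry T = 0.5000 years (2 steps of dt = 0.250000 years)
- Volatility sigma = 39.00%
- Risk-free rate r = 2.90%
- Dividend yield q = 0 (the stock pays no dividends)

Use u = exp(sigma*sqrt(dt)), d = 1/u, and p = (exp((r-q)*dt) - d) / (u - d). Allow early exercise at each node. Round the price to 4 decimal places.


Answer: Price = V(0,0) = 1.5556

Derivation:
dt = T/N = 0.250000
u = exp(sigma*sqrt(dt)) = 1.215311; d = 1/u = 0.822835
p = (exp((r-q)*dt) - d) / (u - d) = 0.469943
Discount per step: exp(-r*dt) = 0.992776
Stock lattice S(k, i) with i counting down-moves:
  k=0: S(0,0) = 24.9500
  k=1: S(1,0) = 30.3220; S(1,1) = 20.5297
  k=2: S(2,0) = 36.8507; S(2,1) = 24.9500; S(2,2) = 16.8926
Terminal payoffs V(N, i) = max(K - S_T, 0):
  V(2,0) = 0.000000; V(2,1) = 0.000000; V(2,2) = 5.617431
Backward induction: V(k, i) = exp(-r*dt) * [p * V(k+1, i) + (1-p) * V(k+1, i+1)]; then take max(V_cont, immediate exercise) for American.
  V(1,0) = exp(-r*dt) * [p*0.000000 + (1-p)*0.000000] = 0.000000; exercise = 0.000000; V(1,0) = max -> 0.000000
  V(1,1) = exp(-r*dt) * [p*0.000000 + (1-p)*5.617431] = 2.956047; exercise = 1.980275; V(1,1) = max -> 2.956047
  V(0,0) = exp(-r*dt) * [p*0.000000 + (1-p)*2.956047] = 1.555553; exercise = 0.000000; V(0,0) = max -> 1.555553


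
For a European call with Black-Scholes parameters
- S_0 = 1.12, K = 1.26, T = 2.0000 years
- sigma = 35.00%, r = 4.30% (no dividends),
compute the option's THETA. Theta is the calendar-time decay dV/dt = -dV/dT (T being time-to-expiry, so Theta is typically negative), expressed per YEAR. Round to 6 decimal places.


Answer: Theta = -0.073144

Derivation:
d1 = 0.1832759447; d2 = -0.3116988021
phi(d1) = 0.3922979823; exp(-qT) = 1.0000000000; exp(-rT) = 0.9175942312
Theta = -S*exp(-qT)*phi(d1)*sigma/(2*sqrt(T)) - r*K*exp(-rT)*N(d2) + q*S*exp(-qT)*N(d1)
N(d1) = 0.5727092460; N(d2) = 0.3776347192; sqrt(T) = 1.4142135624
Term 1 = -1.1200 * 1.0000000000 * 0.3922979823 * 0.3500 / (2 * 1.4142135624) = -0.0543697265
Term 2 = -0.0430 * 1.2600 * 0.9175942312 * 0.3776347192 = -0.0187742065
Term 3 = 0 (no dividend yield, q = 0)
Theta = -0.0543697265 + (-0.0187742065) + (0.0000000000) = -0.073144


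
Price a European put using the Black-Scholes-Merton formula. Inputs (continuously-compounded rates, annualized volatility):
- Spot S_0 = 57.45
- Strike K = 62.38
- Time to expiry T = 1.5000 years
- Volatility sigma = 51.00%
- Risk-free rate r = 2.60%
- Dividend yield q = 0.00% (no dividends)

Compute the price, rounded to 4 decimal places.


d1 = (ln(S/K) + (r - q + 0.5*sigma^2) * T) / (sigma * sqrt(T)) = 0.24294022
d2 = d1 - sigma * sqrt(T) = -0.38167966
exp(-rT) = 0.96175071; exp(-qT) = 1.00000000
P = K * exp(-rT) * N(-d2) - S_0 * exp(-qT) * N(-d1)
N(-d1) = 0.40402585; N(-d2) = 0.64865051
P = 62.3800 * 0.96175071 * 0.64865051 - 57.4500 * 1.00000000 * 0.40402585 = 15.7039

Answer: Price = 15.7039


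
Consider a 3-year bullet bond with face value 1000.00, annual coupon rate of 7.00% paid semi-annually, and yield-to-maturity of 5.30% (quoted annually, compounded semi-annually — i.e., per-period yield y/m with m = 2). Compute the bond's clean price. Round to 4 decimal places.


Answer: Price = 1046.5851

Derivation:
Coupon per period c = face * coupon_rate / m = 35.000000
Periods per year m = 2; per-period yield y/m = 0.026500
Number of cashflows N = 6
Cashflows (t years, CF_t, discount factor 1/(1+y/m)^(m*t), PV):
  t = 0.5000: CF_t = 35.000000, DF = 0.974184, PV = 34.096444
  t = 1.0000: CF_t = 35.000000, DF = 0.949035, PV = 33.216215
  t = 1.5000: CF_t = 35.000000, DF = 0.924535, PV = 32.358709
  t = 2.0000: CF_t = 35.000000, DF = 0.900667, PV = 31.523340
  t = 2.5000: CF_t = 35.000000, DF = 0.877415, PV = 30.709538
  t = 3.0000: CF_t = 1035.000000, DF = 0.854764, PV = 884.680852
Price P = sum_t PV_t = 1046.585097


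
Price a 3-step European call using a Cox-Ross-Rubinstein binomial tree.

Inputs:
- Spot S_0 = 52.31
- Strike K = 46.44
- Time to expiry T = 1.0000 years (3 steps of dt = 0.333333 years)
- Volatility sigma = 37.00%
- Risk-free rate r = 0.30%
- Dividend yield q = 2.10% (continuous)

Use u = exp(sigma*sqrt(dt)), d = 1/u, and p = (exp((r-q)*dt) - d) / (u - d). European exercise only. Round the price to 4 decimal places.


Answer: Price = V(0,0) = 10.1007

Derivation:
dt = T/N = 0.333333
u = exp(sigma*sqrt(dt)) = 1.238152; d = 1/u = 0.807656
p = (exp((r-q)*dt) - d) / (u - d) = 0.432902
Discount per step: exp(-r*dt) = 0.999000
Stock lattice S(k, i) with i counting down-moves:
  k=0: S(0,0) = 52.3100
  k=1: S(1,0) = 64.7677; S(1,1) = 42.2485
  k=2: S(2,0) = 80.1922; S(2,1) = 52.3100; S(2,2) = 34.1222
  k=3: S(3,0) = 99.2901; S(3,1) = 64.7677; S(3,2) = 42.2485; S(3,3) = 27.5590
Terminal payoffs V(N, i) = max(S_T - K, 0):
  V(3,0) = 52.850148; V(3,1) = 18.327709; V(3,2) = 0.000000; V(3,3) = 0.000000
Backward induction: V(k, i) = exp(-r*dt) * [p * V(k+1, i) + (1-p) * V(k+1, i+1)].
  V(2,0) = exp(-r*dt) * [p*52.850148 + (1-p)*18.327709] = 33.239272
  V(2,1) = exp(-r*dt) * [p*18.327709 + (1-p)*0.000000] = 7.926164
  V(2,2) = exp(-r*dt) * [p*0.000000 + (1-p)*0.000000] = 0.000000
  V(1,0) = exp(-r*dt) * [p*33.239272 + (1-p)*7.926164] = 18.865373
  V(1,1) = exp(-r*dt) * [p*7.926164 + (1-p)*0.000000] = 3.427819
  V(0,0) = exp(-r*dt) * [p*18.865373 + (1-p)*3.427819] = 10.100655


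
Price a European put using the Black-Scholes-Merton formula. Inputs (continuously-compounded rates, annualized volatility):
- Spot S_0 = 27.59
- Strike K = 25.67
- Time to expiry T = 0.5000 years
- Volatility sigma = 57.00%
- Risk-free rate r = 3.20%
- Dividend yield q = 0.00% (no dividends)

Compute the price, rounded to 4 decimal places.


Answer: Price = 3.1559

Derivation:
d1 = (ln(S/K) + (r - q + 0.5*sigma^2) * T) / (sigma * sqrt(T)) = 0.42018367
d2 = d1 - sigma * sqrt(T) = 0.01713281
exp(-rT) = 0.98412732; exp(-qT) = 1.00000000
P = K * exp(-rT) * N(-d2) - S_0 * exp(-qT) * N(-d1)
N(-d1) = 0.33717564; N(-d2) = 0.49316533
P = 25.6700 * 0.98412732 * 0.49316533 - 27.5900 * 1.00000000 * 0.33717564 = 3.1559


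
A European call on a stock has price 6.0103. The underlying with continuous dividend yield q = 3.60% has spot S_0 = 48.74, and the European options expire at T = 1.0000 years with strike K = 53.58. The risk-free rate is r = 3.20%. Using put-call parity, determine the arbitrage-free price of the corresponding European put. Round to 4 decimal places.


Answer: Put price = 10.8863

Derivation:
Put-call parity: C - P = S_0 * exp(-qT) - K * exp(-rT).
S_0 * exp(-qT) = 48.7400 * 0.96464029 = 47.01656790
K * exp(-rT) = 53.5800 * 0.96850658 = 51.89258267
P = C - S*exp(-qT) + K*exp(-rT)
P = 6.0103 - 47.01656790 + 51.89258267 = 10.8863


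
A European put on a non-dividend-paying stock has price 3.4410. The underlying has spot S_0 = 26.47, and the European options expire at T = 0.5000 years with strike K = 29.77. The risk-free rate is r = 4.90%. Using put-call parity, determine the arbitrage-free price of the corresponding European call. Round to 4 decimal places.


Put-call parity: C - P = S_0 * exp(-qT) - K * exp(-rT).
S_0 * exp(-qT) = 26.4700 * 1.00000000 = 26.47000000
K * exp(-rT) = 29.7700 * 0.97579769 = 29.04949720
C = P + S*exp(-qT) - K*exp(-rT)
C = 3.4410 + 26.47000000 - 29.04949720 = 0.8615

Answer: Call price = 0.8615


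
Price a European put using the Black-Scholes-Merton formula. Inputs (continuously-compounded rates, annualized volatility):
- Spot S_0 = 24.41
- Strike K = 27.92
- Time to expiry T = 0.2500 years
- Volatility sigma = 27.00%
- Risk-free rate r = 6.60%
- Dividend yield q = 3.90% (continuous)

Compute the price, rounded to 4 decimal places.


Answer: Price = 3.6108

Derivation:
d1 = (ln(S/K) + (r - q + 0.5*sigma^2) * T) / (sigma * sqrt(T)) = -0.87768810
d2 = d1 - sigma * sqrt(T) = -1.01268810
exp(-rT) = 0.98363538; exp(-qT) = 0.99029738
P = K * exp(-rT) * N(-d2) - S_0 * exp(-qT) * N(-d1)
N(-d1) = 0.80994350; N(-d2) = 0.84439542
P = 27.9200 * 0.98363538 * 0.84439542 - 24.4100 * 0.99029738 * 0.80994350 = 3.6108


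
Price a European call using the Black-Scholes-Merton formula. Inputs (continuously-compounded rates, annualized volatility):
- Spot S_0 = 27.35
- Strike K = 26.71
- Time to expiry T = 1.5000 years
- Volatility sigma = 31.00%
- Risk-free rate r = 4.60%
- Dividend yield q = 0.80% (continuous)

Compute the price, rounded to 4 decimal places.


d1 = (ln(S/K) + (r - q + 0.5*sigma^2) * T) / (sigma * sqrt(T)) = 0.40233133
d2 = d1 - sigma * sqrt(T) = 0.02266042
exp(-rT) = 0.93332668; exp(-qT) = 0.98807171
C = S_0 * exp(-qT) * N(d1) - K * exp(-rT) * N(d2)
N(d1) = 0.65627990; N(d2) = 0.50903943
C = 27.3500 * 0.98807171 * 0.65627990 - 26.7100 * 0.93332668 * 0.50903943 = 5.0452

Answer: Price = 5.0452


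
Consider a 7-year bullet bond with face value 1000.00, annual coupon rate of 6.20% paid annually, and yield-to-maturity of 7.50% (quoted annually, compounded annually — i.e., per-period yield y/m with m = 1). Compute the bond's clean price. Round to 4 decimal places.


Coupon per period c = face * coupon_rate / m = 62.000000
Periods per year m = 1; per-period yield y/m = 0.075000
Number of cashflows N = 7
Cashflows (t years, CF_t, discount factor 1/(1+y/m)^(m*t), PV):
  t = 1.0000: CF_t = 62.000000, DF = 0.930233, PV = 57.674419
  t = 2.0000: CF_t = 62.000000, DF = 0.865333, PV = 53.650622
  t = 3.0000: CF_t = 62.000000, DF = 0.804961, PV = 49.907555
  t = 4.0000: CF_t = 62.000000, DF = 0.748801, PV = 46.425633
  t = 5.0000: CF_t = 62.000000, DF = 0.696559, PV = 43.186635
  t = 6.0000: CF_t = 62.000000, DF = 0.647962, PV = 40.173614
  t = 7.0000: CF_t = 1062.000000, DF = 0.602755, PV = 640.125705
Price P = sum_t PV_t = 931.144183

Answer: Price = 931.1442


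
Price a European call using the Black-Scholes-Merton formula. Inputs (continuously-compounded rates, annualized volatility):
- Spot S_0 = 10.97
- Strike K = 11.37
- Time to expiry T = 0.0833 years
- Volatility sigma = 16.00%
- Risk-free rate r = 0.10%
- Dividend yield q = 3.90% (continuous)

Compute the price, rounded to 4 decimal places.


d1 = (ln(S/K) + (r - q + 0.5*sigma^2) * T) / (sigma * sqrt(T)) = -0.82100894
d2 = d1 - sigma * sqrt(T) = -0.86718772
exp(-rT) = 0.99991670; exp(-qT) = 0.99675657
C = S_0 * exp(-qT) * N(d1) - K * exp(-rT) * N(d2)
N(d1) = 0.20582059; N(d2) = 0.19291958
C = 10.9700 * 0.99675657 * 0.20582059 - 11.3700 * 0.99991670 * 0.19291958 = 0.0572

Answer: Price = 0.0572


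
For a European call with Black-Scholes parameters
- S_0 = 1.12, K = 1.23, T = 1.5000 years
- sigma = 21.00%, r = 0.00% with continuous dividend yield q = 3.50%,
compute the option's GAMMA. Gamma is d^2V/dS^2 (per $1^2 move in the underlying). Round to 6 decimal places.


Answer: Gamma = 1.192967

Derivation:
d1 = -0.4397824929; d2 = -0.6969789159
phi(d1) = 0.3621695329; exp(-qT) = 0.9488543211; exp(-rT) = 1.0000000000
Gamma = exp(-qT) * phi(d1) / (S * sigma * sqrt(T)) = 0.9488543211 * 0.3621695329 / (1.1200 * 0.2100 * 1.2247448714) = 1.192967


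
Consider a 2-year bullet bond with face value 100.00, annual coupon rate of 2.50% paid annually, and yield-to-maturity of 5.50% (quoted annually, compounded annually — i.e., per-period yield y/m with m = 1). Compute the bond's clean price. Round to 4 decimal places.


Answer: Price = 94.4610

Derivation:
Coupon per period c = face * coupon_rate / m = 2.500000
Periods per year m = 1; per-period yield y/m = 0.055000
Number of cashflows N = 2
Cashflows (t years, CF_t, discount factor 1/(1+y/m)^(m*t), PV):
  t = 1.0000: CF_t = 2.500000, DF = 0.947867, PV = 2.369668
  t = 2.0000: CF_t = 102.500000, DF = 0.898452, PV = 92.091373
Price P = sum_t PV_t = 94.461041


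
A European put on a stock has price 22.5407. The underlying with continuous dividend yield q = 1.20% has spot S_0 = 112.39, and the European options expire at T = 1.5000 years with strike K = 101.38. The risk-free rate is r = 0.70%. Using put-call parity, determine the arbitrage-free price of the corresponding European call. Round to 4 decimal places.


Answer: Call price = 32.6047

Derivation:
Put-call parity: C - P = S_0 * exp(-qT) - K * exp(-rT).
S_0 * exp(-qT) = 112.3900 * 0.98216103 = 110.38507843
K * exp(-rT) = 101.3800 * 0.98955493 = 100.32107906
C = P + S*exp(-qT) - K*exp(-rT)
C = 22.5407 + 110.38507843 - 100.32107906 = 32.6047


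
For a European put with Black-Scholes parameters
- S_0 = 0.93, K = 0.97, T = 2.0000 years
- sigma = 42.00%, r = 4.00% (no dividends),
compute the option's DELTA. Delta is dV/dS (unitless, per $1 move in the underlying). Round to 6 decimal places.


d1 = 0.3607734806; d2 = -0.2331962156
phi(d1) = 0.3738063915; exp(-qT) = 1.0000000000; exp(-rT) = 0.9231163464
N(-d1) = 0.3591343945
Delta = -exp(-qT) * N(-d1) = -1.0000000000 * 0.3591343945 = -0.359134

Answer: Delta = -0.359134


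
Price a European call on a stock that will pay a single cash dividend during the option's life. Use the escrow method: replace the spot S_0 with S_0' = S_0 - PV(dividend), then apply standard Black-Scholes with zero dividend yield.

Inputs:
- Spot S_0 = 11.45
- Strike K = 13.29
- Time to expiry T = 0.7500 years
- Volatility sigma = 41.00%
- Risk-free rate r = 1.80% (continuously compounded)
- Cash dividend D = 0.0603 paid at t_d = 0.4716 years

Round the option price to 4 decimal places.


PV(D) = D * exp(-r * t_d) = 0.0603 * 0.99154713 = 0.05979029
S_0' = S_0 - PV(D) = 11.4500 - 0.05979029 = 11.39020971
d1 = (ln(S_0'/K) + (r + sigma^2/2)*T) / (sigma*sqrt(T)) = -0.21888668
d2 = d1 - sigma*sqrt(T) = -0.57395709
exp(-rT) = 0.98659072
N(d1) = 0.41336916; N(d2) = 0.28299842
C = S_0' * N(d1) - K * exp(-rT) * N(d2) = 11.39020971 * 0.41336916 - 13.2900 * 0.98659072 * 0.28299842 = 0.9977

Answer: Price = 0.9977


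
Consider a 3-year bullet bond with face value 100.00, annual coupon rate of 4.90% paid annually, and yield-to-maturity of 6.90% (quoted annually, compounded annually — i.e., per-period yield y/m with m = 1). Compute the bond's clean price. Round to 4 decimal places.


Coupon per period c = face * coupon_rate / m = 4.900000
Periods per year m = 1; per-period yield y/m = 0.069000
Number of cashflows N = 3
Cashflows (t years, CF_t, discount factor 1/(1+y/m)^(m*t), PV):
  t = 1.0000: CF_t = 4.900000, DF = 0.935454, PV = 4.583723
  t = 2.0000: CF_t = 4.900000, DF = 0.875074, PV = 4.287861
  t = 3.0000: CF_t = 104.900000, DF = 0.818591, PV = 85.870180
Price P = sum_t PV_t = 94.741764

Answer: Price = 94.7418


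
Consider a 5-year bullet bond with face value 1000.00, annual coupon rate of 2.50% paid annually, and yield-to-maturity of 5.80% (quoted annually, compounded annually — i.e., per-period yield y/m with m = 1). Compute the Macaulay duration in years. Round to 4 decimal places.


Answer: Macaulay duration = 4.7400 years

Derivation:
Coupon per period c = face * coupon_rate / m = 25.000000
Periods per year m = 1; per-period yield y/m = 0.058000
Number of cashflows N = 5
Cashflows (t years, CF_t, discount factor 1/(1+y/m)^(m*t), PV):
  t = 1.0000: CF_t = 25.000000, DF = 0.945180, PV = 23.629490
  t = 2.0000: CF_t = 25.000000, DF = 0.893364, PV = 22.334111
  t = 3.0000: CF_t = 25.000000, DF = 0.844390, PV = 21.109746
  t = 4.0000: CF_t = 25.000000, DF = 0.798100, PV = 19.952501
  t = 5.0000: CF_t = 1025.000000, DF = 0.754348, PV = 773.206554
Price P = sum_t PV_t = 860.232402
Macaulay numerator sum_t t * PV_t:
  t * PV_t at t = 1.0000: 23.629490
  t * PV_t at t = 2.0000: 44.668222
  t * PV_t at t = 3.0000: 63.329238
  t * PV_t at t = 4.0000: 79.810003
  t * PV_t at t = 5.0000: 3866.032772
Macaulay duration D = (sum_t t * PV_t) / P = 4077.469725 / 860.232402 = 4.739963


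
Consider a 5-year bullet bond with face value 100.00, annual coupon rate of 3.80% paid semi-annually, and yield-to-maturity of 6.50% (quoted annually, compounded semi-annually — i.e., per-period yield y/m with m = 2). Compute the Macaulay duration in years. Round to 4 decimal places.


Answer: Macaulay duration = 4.5700 years

Derivation:
Coupon per period c = face * coupon_rate / m = 1.900000
Periods per year m = 2; per-period yield y/m = 0.032500
Number of cashflows N = 10
Cashflows (t years, CF_t, discount factor 1/(1+y/m)^(m*t), PV):
  t = 0.5000: CF_t = 1.900000, DF = 0.968523, PV = 1.840194
  t = 1.0000: CF_t = 1.900000, DF = 0.938037, PV = 1.782270
  t = 1.5000: CF_t = 1.900000, DF = 0.908510, PV = 1.726169
  t = 2.0000: CF_t = 1.900000, DF = 0.879913, PV = 1.671835
  t = 2.5000: CF_t = 1.900000, DF = 0.852216, PV = 1.619210
  t = 3.0000: CF_t = 1.900000, DF = 0.825391, PV = 1.568243
  t = 3.5000: CF_t = 1.900000, DF = 0.799410, PV = 1.518879
  t = 4.0000: CF_t = 1.900000, DF = 0.774247, PV = 1.471069
  t = 4.5000: CF_t = 1.900000, DF = 0.749876, PV = 1.424764
  t = 5.0000: CF_t = 101.900000, DF = 0.726272, PV = 74.007133
Price P = sum_t PV_t = 88.629767
Macaulay numerator sum_t t * PV_t:
  t * PV_t at t = 0.5000: 0.920097
  t * PV_t at t = 1.0000: 1.782270
  t * PV_t at t = 1.5000: 2.589254
  t * PV_t at t = 2.0000: 3.343670
  t * PV_t at t = 2.5000: 4.048026
  t * PV_t at t = 3.0000: 4.704728
  t * PV_t at t = 3.5000: 5.316077
  t * PV_t at t = 4.0000: 5.884277
  t * PV_t at t = 4.5000: 6.411440
  t * PV_t at t = 5.0000: 370.035665
Macaulay duration D = (sum_t t * PV_t) / P = 405.035503 / 88.629767 = 4.569971


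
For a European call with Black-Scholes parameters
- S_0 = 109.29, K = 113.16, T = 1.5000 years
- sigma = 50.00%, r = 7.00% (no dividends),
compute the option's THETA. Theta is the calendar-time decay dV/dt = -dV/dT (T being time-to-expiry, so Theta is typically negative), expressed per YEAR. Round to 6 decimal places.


d1 = 0.4208258541; d2 = -0.1915465816
phi(d1) = 0.3651358755; exp(-qT) = 1.0000000000; exp(-rT) = 0.9003245226
Theta = -S*exp(-qT)*phi(d1)*sigma/(2*sqrt(T)) - r*K*exp(-rT)*N(d2) + q*S*exp(-qT)*N(d1)
N(d1) = 0.6630588745; N(d2) = 0.4240486946; sqrt(T) = 1.2247448714
Term 1 = -109.2900 * 1.0000000000 * 0.3651358755 * 0.5000 / (2 * 1.2247448714) = -8.1457168683
Term 2 = -0.0700 * 113.1600 * 0.9003245226 * 0.4240486946 = -3.0241671308
Term 3 = 0 (no dividend yield, q = 0)
Theta = -8.1457168683 + (-3.0241671308) + (0.0000000000) = -11.169884

Answer: Theta = -11.169884


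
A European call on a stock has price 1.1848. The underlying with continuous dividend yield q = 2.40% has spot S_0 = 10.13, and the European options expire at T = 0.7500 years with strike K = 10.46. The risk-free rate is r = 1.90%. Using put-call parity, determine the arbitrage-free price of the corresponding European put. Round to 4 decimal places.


Put-call parity: C - P = S_0 * exp(-qT) - K * exp(-rT).
S_0 * exp(-qT) = 10.1300 * 0.98216103 = 9.94929126
K * exp(-rT) = 10.4600 * 0.98585105 = 10.31200199
P = C - S*exp(-qT) + K*exp(-rT)
P = 1.1848 - 9.94929126 + 10.31200199 = 1.5475

Answer: Put price = 1.5475


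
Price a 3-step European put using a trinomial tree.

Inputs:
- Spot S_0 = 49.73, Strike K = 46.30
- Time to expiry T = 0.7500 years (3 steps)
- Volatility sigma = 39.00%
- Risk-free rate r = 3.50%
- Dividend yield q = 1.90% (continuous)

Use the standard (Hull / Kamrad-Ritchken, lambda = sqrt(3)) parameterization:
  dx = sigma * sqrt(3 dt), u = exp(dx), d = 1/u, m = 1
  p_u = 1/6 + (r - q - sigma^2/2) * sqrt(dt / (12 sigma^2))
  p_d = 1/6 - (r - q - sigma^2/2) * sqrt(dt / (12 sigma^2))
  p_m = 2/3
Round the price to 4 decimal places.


dt = T/N = 0.250000; dx = sigma*sqrt(3*dt) = 0.337750
u = exp(dx) = 1.401790; d = 1/u = 0.713374
p_u = 0.144442, p_m = 0.666667, p_d = 0.188891
Discount per step: exp(-r*dt) = 0.991288
Stock lattice S(k, j) with j the centered position index:
  k=0: S(0,+0) = 49.7300
  k=1: S(1,-1) = 35.4761; S(1,+0) = 49.7300; S(1,+1) = 69.7110
  k=2: S(2,-2) = 25.3077; S(2,-1) = 35.4761; S(2,+0) = 49.7300; S(2,+1) = 69.7110; S(2,+2) = 97.7202
  k=3: S(3,-3) = 18.0538; S(3,-2) = 25.3077; S(3,-1) = 35.4761; S(3,+0) = 49.7300; S(3,+1) = 69.7110; S(3,+2) = 97.7202; S(3,+3) = 136.9832
Terminal payoffs V(N, j) = max(K - S_T, 0):
  V(3,-3) = 28.246156; V(3,-2) = 20.992304; V(3,-1) = 10.823927; V(3,+0) = 0.000000; V(3,+1) = 0.000000; V(3,+2) = 0.000000; V(3,+3) = 0.000000
Backward induction: V(k, j) = exp(-r*dt) * [p_u * V(k+1, j+1) + p_m * V(k+1, j) + p_d * V(k+1, j-1)]
  V(2,-2) = exp(-r*dt) * [p_u*10.823927 + p_m*20.992304 + p_d*28.246156] = 20.711723
  V(2,-1) = exp(-r*dt) * [p_u*0.000000 + p_m*10.823927 + p_d*20.992304] = 11.083799
  V(2,+0) = exp(-r*dt) * [p_u*0.000000 + p_m*0.000000 + p_d*10.823927] = 2.026730
  V(2,+1) = exp(-r*dt) * [p_u*0.000000 + p_m*0.000000 + p_d*0.000000] = 0.000000
  V(2,+2) = exp(-r*dt) * [p_u*0.000000 + p_m*0.000000 + p_d*0.000000] = 0.000000
  V(1,-1) = exp(-r*dt) * [p_u*2.026730 + p_m*11.083799 + p_d*20.711723] = 11.493195
  V(1,+0) = exp(-r*dt) * [p_u*0.000000 + p_m*2.026730 + p_d*11.083799] = 3.414772
  V(1,+1) = exp(-r*dt) * [p_u*0.000000 + p_m*0.000000 + p_d*2.026730] = 0.379496
  V(0,+0) = exp(-r*dt) * [p_u*0.379496 + p_m*3.414772 + p_d*11.493195] = 4.463068

Answer: Price = V(0,0) = 4.4631


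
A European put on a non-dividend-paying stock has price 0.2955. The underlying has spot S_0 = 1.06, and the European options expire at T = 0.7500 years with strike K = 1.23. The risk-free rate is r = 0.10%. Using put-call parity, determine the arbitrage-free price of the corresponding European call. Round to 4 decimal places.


Put-call parity: C - P = S_0 * exp(-qT) - K * exp(-rT).
S_0 * exp(-qT) = 1.0600 * 1.00000000 = 1.06000000
K * exp(-rT) = 1.2300 * 0.99925028 = 1.22907785
C = P + S*exp(-qT) - K*exp(-rT)
C = 0.2955 + 1.06000000 - 1.22907785 = 0.1264

Answer: Call price = 0.1264


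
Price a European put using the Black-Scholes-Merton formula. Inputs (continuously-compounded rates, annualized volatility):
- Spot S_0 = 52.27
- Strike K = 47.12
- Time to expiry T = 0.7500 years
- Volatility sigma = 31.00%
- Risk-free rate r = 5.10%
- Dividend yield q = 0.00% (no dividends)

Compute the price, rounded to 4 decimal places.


d1 = (ln(S/K) + (r - q + 0.5*sigma^2) * T) / (sigma * sqrt(T)) = 0.66306836
d2 = d1 - sigma * sqrt(T) = 0.39460048
exp(-rT) = 0.96247229; exp(-qT) = 1.00000000
P = K * exp(-rT) * N(-d2) - S_0 * exp(-qT) * N(-d1)
N(-d1) = 0.25364339; N(-d2) = 0.34656888
P = 47.1200 * 0.96247229 * 0.34656888 - 52.2700 * 1.00000000 * 0.25364339 = 2.4595

Answer: Price = 2.4595


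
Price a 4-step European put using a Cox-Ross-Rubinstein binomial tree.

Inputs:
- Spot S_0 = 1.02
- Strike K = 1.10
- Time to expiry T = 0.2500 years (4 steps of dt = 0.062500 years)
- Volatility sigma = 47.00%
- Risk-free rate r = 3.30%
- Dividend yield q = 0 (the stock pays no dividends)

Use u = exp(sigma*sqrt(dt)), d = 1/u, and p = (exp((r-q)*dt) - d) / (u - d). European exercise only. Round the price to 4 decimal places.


Answer: Price = V(0,0) = 0.1421

Derivation:
dt = T/N = 0.062500
u = exp(sigma*sqrt(dt)) = 1.124682; d = 1/u = 0.889141
p = (exp((r-q)*dt) - d) / (u - d) = 0.479424
Discount per step: exp(-r*dt) = 0.997940
Stock lattice S(k, i) with i counting down-moves:
  k=0: S(0,0) = 1.0200
  k=1: S(1,0) = 1.1472; S(1,1) = 0.9069
  k=2: S(2,0) = 1.2902; S(2,1) = 1.0200; S(2,2) = 0.8064
  k=3: S(3,0) = 1.4511; S(3,1) = 1.1472; S(3,2) = 0.9069; S(3,3) = 0.7170
  k=4: S(4,0) = 1.6320; S(4,1) = 1.2902; S(4,2) = 1.0200; S(4,3) = 0.8064; S(4,4) = 0.6375
Terminal payoffs V(N, i) = max(K - S_T, 0):
  V(4,0) = 0.000000; V(4,1) = 0.000000; V(4,2) = 0.080000; V(4,3) = 0.293618; V(4,4) = 0.462498
Backward induction: V(k, i) = exp(-r*dt) * [p * V(k+1, i) + (1-p) * V(k+1, i+1)].
  V(3,0) = exp(-r*dt) * [p*0.000000 + (1-p)*0.000000] = 0.000000
  V(3,1) = exp(-r*dt) * [p*0.000000 + (1-p)*0.080000] = 0.041560
  V(3,2) = exp(-r*dt) * [p*0.080000 + (1-p)*0.293618] = 0.190810
  V(3,3) = exp(-r*dt) * [p*0.293618 + (1-p)*0.462498] = 0.380746
  V(2,0) = exp(-r*dt) * [p*0.000000 + (1-p)*0.041560] = 0.021591
  V(2,1) = exp(-r*dt) * [p*0.041560 + (1-p)*0.190810] = 0.119010
  V(2,2) = exp(-r*dt) * [p*0.190810 + (1-p)*0.380746] = 0.289090
  V(1,0) = exp(-r*dt) * [p*0.021591 + (1-p)*0.119010] = 0.072156
  V(1,1) = exp(-r*dt) * [p*0.119010 + (1-p)*0.289090] = 0.207122
  V(0,0) = exp(-r*dt) * [p*0.072156 + (1-p)*0.207122] = 0.142123


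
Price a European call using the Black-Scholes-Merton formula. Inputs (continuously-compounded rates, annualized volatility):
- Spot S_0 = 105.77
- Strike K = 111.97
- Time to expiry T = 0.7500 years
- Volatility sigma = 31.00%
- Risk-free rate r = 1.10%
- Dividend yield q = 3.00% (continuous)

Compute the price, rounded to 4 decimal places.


d1 = (ln(S/K) + (r - q + 0.5*sigma^2) * T) / (sigma * sqrt(T)) = -0.13102705
d2 = d1 - sigma * sqrt(T) = -0.39949492
exp(-rT) = 0.99178394; exp(-qT) = 0.97775124
C = S_0 * exp(-qT) * N(d1) - K * exp(-rT) * N(d2)
N(d1) = 0.44787696; N(d2) = 0.34476428
C = 105.7700 * 0.97775124 * 0.44787696 - 111.9700 * 0.99178394 * 0.34476428 = 8.0319

Answer: Price = 8.0319


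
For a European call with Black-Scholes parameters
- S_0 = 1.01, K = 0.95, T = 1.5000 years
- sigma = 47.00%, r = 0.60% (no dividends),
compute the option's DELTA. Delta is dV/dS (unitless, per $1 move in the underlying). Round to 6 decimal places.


d1 = 0.4098441508; d2 = -0.1657859387
phi(d1) = 0.3668050954; exp(-qT) = 1.0000000000; exp(-rT) = 0.9910403788
N(d1) = 0.6590398618
Delta = exp(-qT) * N(d1) = 1.0000000000 * 0.6590398618 = 0.659040

Answer: Delta = 0.659040


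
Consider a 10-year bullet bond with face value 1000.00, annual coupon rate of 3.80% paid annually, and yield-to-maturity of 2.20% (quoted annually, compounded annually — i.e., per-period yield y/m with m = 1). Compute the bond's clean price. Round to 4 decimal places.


Answer: Price = 1142.2290

Derivation:
Coupon per period c = face * coupon_rate / m = 38.000000
Periods per year m = 1; per-period yield y/m = 0.022000
Number of cashflows N = 10
Cashflows (t years, CF_t, discount factor 1/(1+y/m)^(m*t), PV):
  t = 1.0000: CF_t = 38.000000, DF = 0.978474, PV = 37.181996
  t = 2.0000: CF_t = 38.000000, DF = 0.957411, PV = 36.381601
  t = 3.0000: CF_t = 38.000000, DF = 0.936801, PV = 35.598435
  t = 4.0000: CF_t = 38.000000, DF = 0.916635, PV = 34.832128
  t = 5.0000: CF_t = 38.000000, DF = 0.896903, PV = 34.082317
  t = 6.0000: CF_t = 38.000000, DF = 0.877596, PV = 33.348647
  t = 7.0000: CF_t = 38.000000, DF = 0.858704, PV = 32.630770
  t = 8.0000: CF_t = 38.000000, DF = 0.840220, PV = 31.928347
  t = 9.0000: CF_t = 38.000000, DF = 0.822133, PV = 31.241044
  t = 10.0000: CF_t = 1038.000000, DF = 0.804435, PV = 835.003692
Price P = sum_t PV_t = 1142.228978


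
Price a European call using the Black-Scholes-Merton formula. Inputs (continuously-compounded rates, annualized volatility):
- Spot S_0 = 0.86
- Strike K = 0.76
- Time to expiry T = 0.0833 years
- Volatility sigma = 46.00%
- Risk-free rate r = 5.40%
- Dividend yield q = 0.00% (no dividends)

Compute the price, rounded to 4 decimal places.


Answer: Price = 0.1129

Derivation:
d1 = (ln(S/K) + (r - q + 0.5*sigma^2) * T) / (sigma * sqrt(T)) = 1.03134355
d2 = d1 - sigma * sqrt(T) = 0.89857955
exp(-rT) = 0.99551190; exp(-qT) = 1.00000000
C = S_0 * exp(-qT) * N(d1) - K * exp(-rT) * N(d2)
N(d1) = 0.84881013; N(d2) = 0.81556167
C = 0.8600 * 1.00000000 * 0.84881013 - 0.7600 * 0.99551190 * 0.81556167 = 0.1129


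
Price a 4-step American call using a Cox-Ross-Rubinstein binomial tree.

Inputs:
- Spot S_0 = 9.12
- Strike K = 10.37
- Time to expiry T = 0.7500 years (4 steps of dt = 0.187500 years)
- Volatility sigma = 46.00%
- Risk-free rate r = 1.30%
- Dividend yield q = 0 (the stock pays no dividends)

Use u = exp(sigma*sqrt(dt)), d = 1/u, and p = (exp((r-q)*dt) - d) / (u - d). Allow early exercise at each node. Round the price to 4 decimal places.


Answer: Price = V(0,0) = 1.0819

Derivation:
dt = T/N = 0.187500
u = exp(sigma*sqrt(dt)) = 1.220409; d = 1/u = 0.819398
p = (exp((r-q)*dt) - d) / (u - d) = 0.456453
Discount per step: exp(-r*dt) = 0.997565
Stock lattice S(k, i) with i counting down-moves:
  k=0: S(0,0) = 9.1200
  k=1: S(1,0) = 11.1301; S(1,1) = 7.4729
  k=2: S(2,0) = 13.5833; S(2,1) = 9.1200; S(2,2) = 6.1233
  k=3: S(3,0) = 16.5772; S(3,1) = 11.1301; S(3,2) = 7.4729; S(3,3) = 5.0174
  k=4: S(4,0) = 20.2309; S(4,1) = 13.5833; S(4,2) = 9.1200; S(4,3) = 6.1233; S(4,4) = 4.1112
Terminal payoffs V(N, i) = max(S_T - K, 0):
  V(4,0) = 9.860941; V(4,1) = 3.213305; V(4,2) = 0.000000; V(4,3) = 0.000000; V(4,4) = 0.000000
Backward induction: V(k, i) = exp(-r*dt) * [p * V(k+1, i) + (1-p) * V(k+1, i+1)]; then take max(V_cont, immediate exercise) for American.
  V(3,0) = exp(-r*dt) * [p*9.860941 + (1-p)*3.213305] = 6.232431; exercise = 6.207185; V(3,0) = max -> 6.232431
  V(3,1) = exp(-r*dt) * [p*3.213305 + (1-p)*0.000000] = 1.463153; exercise = 0.760128; V(3,1) = max -> 1.463153
  V(3,2) = exp(-r*dt) * [p*0.000000 + (1-p)*0.000000] = 0.000000; exercise = 0.000000; V(3,2) = max -> 0.000000
  V(3,3) = exp(-r*dt) * [p*0.000000 + (1-p)*0.000000] = 0.000000; exercise = 0.000000; V(3,3) = max -> 0.000000
  V(2,0) = exp(-r*dt) * [p*6.232431 + (1-p)*1.463153] = 3.631244; exercise = 3.213305; V(2,0) = max -> 3.631244
  V(2,1) = exp(-r*dt) * [p*1.463153 + (1-p)*0.000000] = 0.666235; exercise = 0.000000; V(2,1) = max -> 0.666235
  V(2,2) = exp(-r*dt) * [p*0.000000 + (1-p)*0.000000] = 0.000000; exercise = 0.000000; V(2,2) = max -> 0.000000
  V(1,0) = exp(-r*dt) * [p*3.631244 + (1-p)*0.666235] = 2.014706; exercise = 0.760128; V(1,0) = max -> 2.014706
  V(1,1) = exp(-r*dt) * [p*0.666235 + (1-p)*0.000000] = 0.303365; exercise = 0.000000; V(1,1) = max -> 0.303365
  V(0,0) = exp(-r*dt) * [p*2.014706 + (1-p)*0.303365] = 1.081872; exercise = 0.000000; V(0,0) = max -> 1.081872


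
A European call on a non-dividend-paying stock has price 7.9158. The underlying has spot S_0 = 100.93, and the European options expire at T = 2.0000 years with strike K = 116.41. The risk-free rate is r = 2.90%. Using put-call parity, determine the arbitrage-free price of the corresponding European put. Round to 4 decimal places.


Answer: Put price = 16.8361

Derivation:
Put-call parity: C - P = S_0 * exp(-qT) - K * exp(-rT).
S_0 * exp(-qT) = 100.9300 * 1.00000000 = 100.93000000
K * exp(-rT) = 116.4100 * 0.94364995 = 109.85029038
P = C - S*exp(-qT) + K*exp(-rT)
P = 7.9158 - 100.93000000 + 109.85029038 = 16.8361


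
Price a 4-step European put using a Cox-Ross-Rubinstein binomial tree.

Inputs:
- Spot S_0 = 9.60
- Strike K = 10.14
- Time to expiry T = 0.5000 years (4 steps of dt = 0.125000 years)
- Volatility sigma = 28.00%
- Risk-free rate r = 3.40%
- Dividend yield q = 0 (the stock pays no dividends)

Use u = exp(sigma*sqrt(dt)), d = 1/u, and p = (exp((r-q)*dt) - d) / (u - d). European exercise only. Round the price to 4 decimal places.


Answer: Price = V(0,0) = 0.9949

Derivation:
dt = T/N = 0.125000
u = exp(sigma*sqrt(dt)) = 1.104061; d = 1/u = 0.905747
p = (exp((r-q)*dt) - d) / (u - d) = 0.496748
Discount per step: exp(-r*dt) = 0.995759
Stock lattice S(k, i) with i counting down-moves:
  k=0: S(0,0) = 9.6000
  k=1: S(1,0) = 10.5990; S(1,1) = 8.6952
  k=2: S(2,0) = 11.7019; S(2,1) = 9.6000; S(2,2) = 7.8756
  k=3: S(3,0) = 12.9196; S(3,1) = 10.5990; S(3,2) = 8.6952; S(3,3) = 7.1333
  k=4: S(4,0) = 14.2641; S(4,1) = 11.7019; S(4,2) = 9.6000; S(4,3) = 7.8756; S(4,4) = 6.4610
Terminal payoffs V(N, i) = max(K - S_T, 0):
  V(4,0) = 0.000000; V(4,1) = 0.000000; V(4,2) = 0.540000; V(4,3) = 2.264370; V(4,4) = 3.679005
Backward induction: V(k, i) = exp(-r*dt) * [p * V(k+1, i) + (1-p) * V(k+1, i+1)].
  V(3,0) = exp(-r*dt) * [p*0.000000 + (1-p)*0.000000] = 0.000000
  V(3,1) = exp(-r*dt) * [p*0.000000 + (1-p)*0.540000] = 0.270604
  V(3,2) = exp(-r*dt) * [p*0.540000 + (1-p)*2.264370] = 1.401823
  V(3,3) = exp(-r*dt) * [p*2.264370 + (1-p)*3.679005] = 2.963666
  V(2,0) = exp(-r*dt) * [p*0.000000 + (1-p)*0.270604] = 0.135604
  V(2,1) = exp(-r*dt) * [p*0.270604 + (1-p)*1.401823] = 0.836330
  V(2,2) = exp(-r*dt) * [p*1.401823 + (1-p)*2.963666] = 2.178545
  V(1,0) = exp(-r*dt) * [p*0.135604 + (1-p)*0.836330] = 0.486176
  V(1,1) = exp(-r*dt) * [p*0.836330 + (1-p)*2.178545] = 1.505391
  V(0,0) = exp(-r*dt) * [p*0.486176 + (1-p)*1.505391] = 0.994861


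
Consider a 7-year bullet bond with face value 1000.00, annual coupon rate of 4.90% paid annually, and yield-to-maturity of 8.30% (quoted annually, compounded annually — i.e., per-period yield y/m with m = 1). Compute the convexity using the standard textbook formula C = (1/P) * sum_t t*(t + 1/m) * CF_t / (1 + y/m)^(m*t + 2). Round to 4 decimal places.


Coupon per period c = face * coupon_rate / m = 49.000000
Periods per year m = 1; per-period yield y/m = 0.083000
Number of cashflows N = 7
Cashflows (t years, CF_t, discount factor 1/(1+y/m)^(m*t), PV):
  t = 1.0000: CF_t = 49.000000, DF = 0.923361, PV = 45.244691
  t = 2.0000: CF_t = 49.000000, DF = 0.852596, PV = 41.777184
  t = 3.0000: CF_t = 49.000000, DF = 0.787254, PV = 38.575424
  t = 4.0000: CF_t = 49.000000, DF = 0.726919, PV = 35.619044
  t = 5.0000: CF_t = 49.000000, DF = 0.671209, PV = 32.889237
  t = 6.0000: CF_t = 49.000000, DF = 0.619768, PV = 30.368640
  t = 7.0000: CF_t = 1049.000000, DF = 0.572270, PV = 600.310987
Price P = sum_t PV_t = 824.785206
Convexity numerator sum_t t*(t + 1/m) * CF_t / (1+y/m)^(m*t + 2):
  t = 1.0000: term = 77.150848
  t = 2.0000: term = 213.714261
  t = 3.0000: term = 394.670843
  t = 4.0000: term = 607.372796
  t = 5.0000: term = 841.236559
  t = 6.0000: term = 1087.471083
  t = 7.0000: term = 28662.060315
Convexity = (1/P) * sum = 31883.676705 / 824.785206 = 38.656945

Answer: Convexity = 38.6569
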